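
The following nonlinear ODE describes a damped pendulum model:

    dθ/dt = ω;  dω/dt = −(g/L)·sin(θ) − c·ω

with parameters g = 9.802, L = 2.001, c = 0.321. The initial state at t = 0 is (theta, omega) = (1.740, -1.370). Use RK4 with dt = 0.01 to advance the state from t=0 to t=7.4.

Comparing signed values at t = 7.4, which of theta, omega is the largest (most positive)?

t=0.000: state=(1.740, -1.370)
step 1 (dt=0.01): k1=(-1.370, -4.389), k2=(-1.392, -4.387), k3=(-1.392, -4.387), k4=(-1.414, -4.386); state += dt/6·(k1+2k2+2k3+k4)
t=0.010: state=(1.726, -1.414)
t=0.020: state=(1.712, -1.458)
t=0.030: state=(1.697, -1.502)
continuing one RK4 step at a time; state shown every 25 steps (Δt=0.25):
t=0.250: state=(1.263, -2.428)
t=0.500: state=(0.552, -3.156)
t=0.750: state=(-0.247, -3.079)
t=1.000: state=(-0.917, -2.185)
t=1.250: state=(-1.312, -0.952)
t=1.500: state=(-1.395, 0.276)
t=1.750: state=(-1.183, 1.390)
t=2.000: state=(-0.721, 2.242)
t=2.250: state=(-0.109, 2.539)
t=2.500: state=(0.487, 2.110)
t=2.750: state=(0.904, 1.179)
t=3.000: state=(1.064, 0.094)
t=3.250: state=(0.957, -0.922)
t=3.500: state=(0.623, -1.694)
t=3.750: state=(0.149, -2.006)
t=4.000: state=(-0.331, -1.735)
t=4.250: state=(-0.681, -1.016)
t=4.500: state=(-0.824, -0.117)
t=4.750: state=(-0.744, 0.737)
t=5.000: state=(-0.475, 1.362)
t=5.250: state=(-0.096, 1.589)
t=5.500: state=(0.280, 1.350)
t=5.750: state=(0.549, 0.758)
t=6.000: state=(0.647, 0.021)
t=6.250: state=(0.564, -0.663)
t=6.500: state=(0.334, -1.130)
t=6.750: state=(0.028, -1.255)
t=7.000: state=(-0.263, -1.012)
t=7.250: state=(-0.456, -0.508)
t=7.400: state=(-0.506, -0.149)
compare at T: theta=-0.506, omega=-0.149

largest component: omega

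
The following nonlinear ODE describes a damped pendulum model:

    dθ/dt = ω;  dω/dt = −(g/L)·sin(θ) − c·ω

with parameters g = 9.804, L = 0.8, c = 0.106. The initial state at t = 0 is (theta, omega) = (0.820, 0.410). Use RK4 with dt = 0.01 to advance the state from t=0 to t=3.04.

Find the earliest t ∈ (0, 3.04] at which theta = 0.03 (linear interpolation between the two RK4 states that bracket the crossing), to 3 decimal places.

t=0.000: state=(0.820, 0.410)
step 1 (dt=0.01): k1=(0.410, -9.004), k2=(0.365, -9.016), k3=(0.365, -9.014), k4=(0.320, -9.025); state += dt/6·(k1+2k2+2k3+k4)
t=0.010: state=(0.824, 0.320)
t=0.020: state=(0.826, 0.230)
t=0.030: state=(0.828, 0.139)
continuing one RK4 step at a time; state shown every 10 steps (Δt=0.1):
t=0.100: state=(0.816, -0.490)
t=0.200: state=(0.724, -1.339)
t=0.300: state=(0.552, -2.056)
t=0.400: state=(0.320, -2.552)
t=0.500: state=(0.052, -2.752)
next step: t=0.510: state=(0.024, -2.754) — theta has crossed 0.03
linear interpolation between t=0.500 (0.05191) and t=0.510 (0.02438) → t≈0.508

t = 0.508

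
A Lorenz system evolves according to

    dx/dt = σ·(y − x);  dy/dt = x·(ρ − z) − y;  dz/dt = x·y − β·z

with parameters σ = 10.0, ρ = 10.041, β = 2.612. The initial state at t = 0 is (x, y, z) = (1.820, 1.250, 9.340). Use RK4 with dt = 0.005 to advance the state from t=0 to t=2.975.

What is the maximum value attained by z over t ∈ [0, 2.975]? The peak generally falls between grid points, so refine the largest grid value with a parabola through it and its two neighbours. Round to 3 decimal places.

max z = 12.328

t=0.000: state=(1.820, 1.250, 9.340)
step 1 (dt=0.005): k1=(-5.700, 0.026, -22.121), k2=(-5.557, 0.116, -21.994), k3=(-5.558, 0.115, -21.994), k4=(-5.416, 0.203, -21.868); state += dt/6·(k1+2k2+2k3+k4)
t=0.005: state=(1.792, 1.251, 9.230)
t=0.010: state=(1.766, 1.252, 9.121)
t=0.015: state=(1.741, 1.254, 9.014)
continuing one RK4 step at a time; state shown every 20 steps (Δt=0.1):
t=0.100: state=(1.500, 1.394, 7.378)
t=0.200: state=(1.555, 1.756, 5.889)
t=0.300: state=(1.889, 2.357, 4.845)
t=0.400: state=(2.505, 3.281, 4.275)
t=0.500: state=(3.461, 4.602, 4.332)
t=0.600: state=(4.772, 6.222, 5.322)
t=0.700: state=(6.219, 7.548, 7.515)
t=0.800: state=(7.136, 7.498, 10.366)
t=0.900: state=(6.810, 5.843, 12.176)
t=1.000: state=(5.486, 3.991, 12.014)
t=1.100: state=(4.124, 2.988, 10.678)
t=1.200: state=(3.288, 2.749, 9.126)
t=1.300: state=(3.007, 2.962, 7.800)
t=1.400: state=(3.155, 3.480, 6.870)
t=1.500: state=(3.633, 4.253, 6.443)
t=1.600: state=(4.368, 5.197, 6.634)
t=1.700: state=(5.228, 6.074, 7.520)
t=1.800: state=(5.944, 6.465, 8.933)
t=1.900: state=(6.169, 6.071, 10.281)
t=2.000: state=(5.776, 5.137, 10.884)
t=2.100: state=(5.032, 4.255, 10.597)
t=2.200: state=(4.340, 3.771, 9.788)
t=2.300: state=(3.933, 3.692, 8.873)
t=2.400: state=(3.850, 3.918, 8.121)
t=2.500: state=(4.046, 4.358, 7.685)
t=2.600: state=(4.445, 4.914, 7.653)
t=2.700: state=(4.941, 5.437, 8.046)
t=2.800: state=(5.379, 5.730, 8.759)
t=2.900: state=(5.591, 5.647, 9.521)
t=2.975: state=(5.541, 5.359, 9.922)
largest grid value and its neighbours: z(0.935)=12.32643, z(0.940)=12.32768, z(0.945)=12.32419
parabola through these three points peaks at t≈0.939 with z≈12.32781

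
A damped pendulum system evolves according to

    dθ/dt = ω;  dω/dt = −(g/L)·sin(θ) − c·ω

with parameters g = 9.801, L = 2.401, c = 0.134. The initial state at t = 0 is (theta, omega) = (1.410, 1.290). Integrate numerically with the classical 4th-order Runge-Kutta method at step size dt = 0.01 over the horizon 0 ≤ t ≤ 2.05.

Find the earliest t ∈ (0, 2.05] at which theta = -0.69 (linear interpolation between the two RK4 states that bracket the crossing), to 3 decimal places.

t=0.000: state=(1.410, 1.290)
step 1 (dt=0.01): k1=(1.290, -4.202), k2=(1.269, -4.204), k3=(1.269, -4.204), k4=(1.248, -4.205); state += dt/6·(k1+2k2+2k3+k4)
t=0.010: state=(1.423, 1.248)
t=0.020: state=(1.435, 1.206)
t=0.030: state=(1.447, 1.164)
continuing one RK4 step at a time; state shown every 10 steps (Δt=0.1):
t=0.100: state=(1.518, 0.870)
t=0.200: state=(1.584, 0.453)
t=0.300: state=(1.609, 0.041)
t=0.400: state=(1.593, -0.364)
t=0.500: state=(1.536, -0.765)
t=0.600: state=(1.440, -1.159)
t=0.700: state=(1.305, -1.541)
t=0.800: state=(1.132, -1.901)
t=0.900: state=(0.926, -2.223)
t=1.000: state=(0.690, -2.486)
t=1.100: state=(0.431, -2.668)
t=1.200: state=(0.159, -2.751)
t=1.300: state=(-0.115, -2.723)
t=1.400: state=(-0.382, -2.587)
t=1.500: state=(-0.629, -2.356)
t=1.520: state=(-0.676, -2.300)
next step: t=1.530: state=(-0.699, -2.271) — theta has crossed -0.69
linear interpolation between t=1.520 (-0.67593) and t=1.530 (-0.69879) → t≈1.526

t = 1.526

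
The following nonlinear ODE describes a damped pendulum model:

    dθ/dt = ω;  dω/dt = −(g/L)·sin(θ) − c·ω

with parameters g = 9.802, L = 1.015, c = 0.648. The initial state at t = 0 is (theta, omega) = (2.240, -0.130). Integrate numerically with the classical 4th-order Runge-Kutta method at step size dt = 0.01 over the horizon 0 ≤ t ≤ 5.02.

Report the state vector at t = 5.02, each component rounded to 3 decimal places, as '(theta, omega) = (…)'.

t=0.000: state=(2.240, -0.130)
step 1 (dt=0.01): k1=(-0.130, -7.490), k2=(-0.167, -7.470), k3=(-0.167, -7.471), k4=(-0.205, -7.452); state += dt/6·(k1+2k2+2k3+k4)
t=0.010: state=(2.238, -0.205)
t=0.020: state=(2.236, -0.279)
t=0.030: state=(2.233, -0.353)
continuing one RK4 step at a time; state shown every 20 steps (Δt=0.2):
t=0.200: state=(2.067, -1.602)
t=0.400: state=(1.594, -3.132)
t=0.600: state=(0.829, -4.414)
t=0.800: state=(-0.090, -4.494)
t=1.000: state=(-0.866, -3.085)
t=1.200: state=(-1.286, -1.096)
t=1.400: state=(-1.312, 0.796)
t=1.600: state=(-0.989, 2.362)
t=1.800: state=(-0.413, 3.239)
t=2.000: state=(0.230, 2.988)
t=2.200: state=(0.716, 1.766)
t=2.400: state=(0.914, 0.201)
t=2.600: state=(0.806, -1.222)
t=2.800: state=(0.458, -2.156)
t=3.000: state=(-0.002, -2.294)
t=3.200: state=(-0.405, -1.624)
t=3.400: state=(-0.622, -0.505)
t=3.600: state=(-0.607, 0.628)
t=3.800: state=(-0.393, 1.435)
t=4.000: state=(-0.071, 1.676)
t=4.200: state=(0.236, 1.306)
t=4.400: state=(0.424, 0.534)
t=4.600: state=(0.445, -0.317)
t=4.800: state=(0.312, -0.963)
t=5.000: state=(0.087, -1.206)
t=5.020: state=(0.063, -1.205)

(theta, omega) = (0.063, -1.205)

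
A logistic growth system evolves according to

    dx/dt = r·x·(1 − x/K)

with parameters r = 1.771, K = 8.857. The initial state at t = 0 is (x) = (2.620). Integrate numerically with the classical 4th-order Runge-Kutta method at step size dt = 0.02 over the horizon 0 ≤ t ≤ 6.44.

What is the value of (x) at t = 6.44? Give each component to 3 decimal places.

t=0.000: state=(2.620)
step 1 (dt=0.02): k1=(3.267), k2=(3.291), k3=(3.291), k4=(3.314); state += dt/6·(k1+2k2+2k3+k4)
t=0.020: state=(2.686)
t=0.040: state=(2.753)
t=0.060: state=(2.820)
continuing one RK4 step at a time; state shown every 25 steps (Δt=0.5):
t=0.500: state=(4.469)
t=1.000: state=(6.304)
t=1.500: state=(7.589)
t=2.000: state=(8.286)
t=2.500: state=(8.612)
t=3.000: state=(8.754)
t=3.500: state=(8.814)
t=4.000: state=(8.839)
t=4.500: state=(8.850)
t=5.000: state=(8.854)
t=5.500: state=(8.856)
t=6.000: state=(8.856)
t=6.440: state=(8.857)

(x) = (8.857)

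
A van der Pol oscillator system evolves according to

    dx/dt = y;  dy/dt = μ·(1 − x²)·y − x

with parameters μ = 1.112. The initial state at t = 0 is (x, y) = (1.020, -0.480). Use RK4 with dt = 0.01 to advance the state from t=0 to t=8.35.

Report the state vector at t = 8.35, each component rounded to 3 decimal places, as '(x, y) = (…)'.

(x, y) = (-1.769, -1.453)

t=0.000: state=(1.020, -0.480)
step 1 (dt=0.01): k1=(-0.480, -0.998), k2=(-0.485, -0.998), k3=(-0.485, -0.998), k4=(-0.490, -0.999); state += dt/6·(k1+2k2+2k3+k4)
t=0.010: state=(1.015, -0.490)
t=0.020: state=(1.010, -0.500)
t=0.030: state=(1.005, -0.510)
continuing one RK4 step at a time; state shown every 50 steps (Δt=0.5):
t=0.500: state=(0.649, -1.029)
t=1.000: state=(-0.062, -1.883)
t=1.500: state=(-1.176, -2.218)
t=2.000: state=(-1.850, -0.426)
t=2.500: state=(-1.811, 0.402)
t=3.000: state=(-1.533, 0.687)
t=3.500: state=(-1.118, 1.000)
t=4.000: state=(-0.478, 1.647)
t=4.500: state=(0.622, 2.728)
t=5.000: state=(1.794, 1.346)
t=5.500: state=(1.993, -0.206)
t=6.000: state=(1.784, -0.560)
t=6.500: state=(1.452, -0.773)
t=7.000: state=(0.988, -1.129)
t=7.500: state=(0.251, -1.923)
t=8.000: state=(-0.982, -2.774)
t=8.350: state=(-1.769, -1.453)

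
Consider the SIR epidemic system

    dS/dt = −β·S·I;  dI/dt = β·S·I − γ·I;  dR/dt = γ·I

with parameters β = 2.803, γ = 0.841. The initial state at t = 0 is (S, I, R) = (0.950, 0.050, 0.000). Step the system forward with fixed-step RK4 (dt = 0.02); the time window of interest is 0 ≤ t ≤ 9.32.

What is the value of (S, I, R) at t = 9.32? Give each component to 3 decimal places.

(S, I, R) = (0.039, 0.003, 0.958)

t=0.000: state=(0.950, 0.050, 0.000)
step 1 (dt=0.02): k1=(-0.133, 0.091, 0.042), k2=(-0.135, 0.093, 0.043), k3=(-0.135, 0.093, 0.043), k4=(-0.138, 0.094, 0.044); state += dt/6·(k1+2k2+2k3+k4)
t=0.020: state=(0.947, 0.052, 0.001)
t=0.040: state=(0.944, 0.054, 0.002)
t=0.060: state=(0.942, 0.056, 0.003)
continuing one RK4 step at a time; state shown every 25 steps (Δt=0.5):
t=0.500: state=(0.850, 0.117, 0.034)
t=1.000: state=(0.671, 0.225, 0.104)
t=1.500: state=(0.454, 0.324, 0.221)
t=2.000: state=(0.280, 0.353, 0.367)
t=2.500: state=(0.174, 0.317, 0.509)
t=3.000: state=(0.117, 0.254, 0.630)
t=3.500: state=(0.085, 0.192, 0.723)
t=4.000: state=(0.068, 0.140, 0.792)
t=4.500: state=(0.057, 0.100, 0.842)
t=5.000: state=(0.051, 0.071, 0.878)
t=5.500: state=(0.047, 0.050, 0.903)
t=6.000: state=(0.044, 0.035, 0.921)
t=6.500: state=(0.042, 0.024, 0.933)
t=7.000: state=(0.041, 0.017, 0.942)
t=7.500: state=(0.040, 0.012, 0.948)
t=8.000: state=(0.040, 0.008, 0.952)
t=8.500: state=(0.039, 0.006, 0.955)
t=9.000: state=(0.039, 0.004, 0.957)
t=9.320: state=(0.039, 0.003, 0.958)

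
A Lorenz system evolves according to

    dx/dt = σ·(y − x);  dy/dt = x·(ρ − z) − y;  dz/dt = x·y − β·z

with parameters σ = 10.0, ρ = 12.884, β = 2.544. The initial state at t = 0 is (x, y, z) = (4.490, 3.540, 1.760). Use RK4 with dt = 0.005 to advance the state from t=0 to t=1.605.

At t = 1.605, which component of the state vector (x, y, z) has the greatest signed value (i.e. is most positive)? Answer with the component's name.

largest component: z

t=0.000: state=(4.490, 3.540, 1.760)
step 1 (dt=0.005): k1=(-9.500, 46.407, 11.417), k2=(-8.102, 45.899, 11.779), k3=(-8.150, 45.935, 11.783), k4=(-6.796, 45.462, 12.145); state += dt/6·(k1+2k2+2k3+k4)
t=0.005: state=(4.449, 3.770, 1.819)
t=0.010: state=(4.422, 3.995, 1.881)
t=0.015: state=(4.406, 4.216, 1.948)
continuing one RK4 step at a time; state shown every 20 steps (Δt=0.1):
t=0.100: state=(5.471, 7.795, 3.817)
t=0.200: state=(8.356, 11.350, 9.031)
t=0.300: state=(10.164, 10.119, 16.522)
t=0.400: state=(8.018, 4.336, 18.800)
t=0.500: state=(4.321, 1.153, 15.920)
t=0.600: state=(2.050, 0.615, 12.552)
t=0.700: state=(1.196, 0.796, 9.824)
t=0.800: state=(1.067, 1.152, 7.710)
t=0.900: state=(1.313, 1.714, 6.126)
t=1.000: state=(1.887, 2.656, 5.056)
t=1.100: state=(2.912, 4.229, 4.648)
t=1.200: state=(4.585, 6.627, 5.412)
t=1.300: state=(6.896, 9.322, 8.347)
t=1.400: state=(8.834, 9.875, 13.514)
t=1.500: state=(8.422, 6.596, 17.058)
t=1.600: state=(5.903, 3.171, 16.236)
t=1.605: state=(5.767, 3.059, 16.121)
compare at T: x=5.767, y=3.059, z=16.121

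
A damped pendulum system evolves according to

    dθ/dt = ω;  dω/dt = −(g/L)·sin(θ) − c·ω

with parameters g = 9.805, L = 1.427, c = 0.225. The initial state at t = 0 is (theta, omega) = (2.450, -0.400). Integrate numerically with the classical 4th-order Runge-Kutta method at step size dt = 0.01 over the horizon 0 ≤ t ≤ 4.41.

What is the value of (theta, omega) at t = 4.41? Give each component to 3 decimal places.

(theta, omega) = (-1.268, -0.606)

t=0.000: state=(2.450, -0.400)
step 1 (dt=0.01): k1=(-0.400, -4.292), k2=(-0.421, -4.298), k3=(-0.421, -4.298), k4=(-0.443, -4.305); state += dt/6·(k1+2k2+2k3+k4)
t=0.010: state=(2.446, -0.443)
t=0.020: state=(2.441, -0.486)
t=0.030: state=(2.436, -0.529)
continuing one RK4 step at a time; state shown every 20 steps (Δt=0.2):
t=0.200: state=(2.281, -1.308)
t=0.400: state=(1.914, -2.394)
t=0.600: state=(1.314, -3.610)
t=0.800: state=(0.492, -4.486)
t=1.000: state=(-0.410, -4.334)
t=1.200: state=(-1.174, -3.190)
t=1.400: state=(-1.666, -1.730)
t=1.600: state=(-1.872, -0.345)
t=1.800: state=(-1.810, 0.957)
t=2.000: state=(-1.489, 2.246)
t=2.200: state=(-0.920, 3.393)
t=2.400: state=(-0.173, 3.933)
t=2.600: state=(0.585, 3.477)
t=2.800: state=(1.169, 2.287)
t=3.000: state=(1.486, 0.881)
t=3.200: state=(1.523, -0.501)
t=3.400: state=(1.291, -1.806)
t=3.600: state=(0.815, -2.893)
t=3.800: state=(0.172, -3.399)
t=4.000: state=(-0.485, -3.032)
t=4.200: state=(-0.994, -1.984)
t=4.400: state=(-1.262, -0.673)
t=4.410: state=(-1.268, -0.606)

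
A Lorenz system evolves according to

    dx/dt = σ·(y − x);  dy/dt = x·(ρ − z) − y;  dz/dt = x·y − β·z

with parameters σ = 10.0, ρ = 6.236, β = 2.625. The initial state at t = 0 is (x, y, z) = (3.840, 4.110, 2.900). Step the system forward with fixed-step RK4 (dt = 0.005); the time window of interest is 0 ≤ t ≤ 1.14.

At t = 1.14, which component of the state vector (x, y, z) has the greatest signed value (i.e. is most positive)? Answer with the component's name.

t=0.000: state=(3.840, 4.110, 2.900)
step 1 (dt=0.005): k1=(2.700, 8.700, 8.170), k2=(2.850, 8.622, 8.228), k3=(2.844, 8.623, 8.228), k4=(2.989, 8.546, 8.287); state += dt/6·(k1+2k2+2k3+k4)
t=0.005: state=(3.854, 4.153, 2.941)
t=0.010: state=(3.870, 4.195, 2.983)
t=0.015: state=(3.887, 4.237, 3.025)
continuing one RK4 step at a time; state shown every 10 steps (Δt=0.05):
t=0.050: state=(4.033, 4.507, 3.339)
t=0.100: state=(4.290, 4.824, 3.841)
t=0.150: state=(4.551, 5.046, 4.394)
t=0.200: state=(4.772, 5.152, 4.972)
t=0.250: state=(4.922, 5.132, 5.532)
t=0.300: state=(4.978, 4.989, 6.030)
t=0.350: state=(4.933, 4.746, 6.421)
t=0.400: state=(4.795, 4.437, 6.679)
t=0.450: state=(4.583, 4.103, 6.796)
t=0.500: state=(4.325, 3.781, 6.782)
t=0.550: state=(4.048, 3.496, 6.660)
t=0.600: state=(3.779, 3.262, 6.459)
t=0.650: state=(3.536, 3.085, 6.206)
t=0.700: state=(3.331, 2.963, 5.928)
t=0.750: state=(3.169, 2.890, 5.643)
t=0.800: state=(3.052, 2.860, 5.367)
t=0.850: state=(2.977, 2.867, 5.110)
t=0.900: state=(2.941, 2.907, 4.881)
t=0.950: state=(2.941, 2.974, 4.685)
t=1.000: state=(2.972, 3.064, 4.527)
t=1.050: state=(3.031, 3.174, 4.408)
t=1.100: state=(3.114, 3.299, 4.332)
t=1.140: state=(3.194, 3.407, 4.302)
compare at T: x=3.194, y=3.407, z=4.302

largest component: z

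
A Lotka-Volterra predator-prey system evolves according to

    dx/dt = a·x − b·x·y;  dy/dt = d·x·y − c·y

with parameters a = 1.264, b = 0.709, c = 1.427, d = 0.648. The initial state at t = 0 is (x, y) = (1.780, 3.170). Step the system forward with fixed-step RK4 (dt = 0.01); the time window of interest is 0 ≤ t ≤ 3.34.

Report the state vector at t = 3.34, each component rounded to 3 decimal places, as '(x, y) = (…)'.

(x, y) = (3.553, 1.182)

t=0.000: state=(1.780, 3.170)
step 1 (dt=0.01): k1=(-1.751, -0.867), k2=(-1.737, -0.884), k3=(-1.737, -0.884), k4=(-1.723, -0.900); state += dt/6·(k1+2k2+2k3+k4)
t=0.010: state=(1.763, 3.161)
t=0.020: state=(1.746, 3.152)
t=0.030: state=(1.729, 3.143)
continuing one RK4 step at a time; state shown every 20 steps (Δt=0.2):
t=0.200: state=(1.484, 2.941)
t=0.400: state=(1.286, 2.643)
t=0.600: state=(1.164, 2.327)
t=0.800: state=(1.101, 2.025)
t=1.000: state=(1.085, 1.753)
t=1.200: state=(1.109, 1.518)
t=1.400: state=(1.168, 1.322)
t=1.600: state=(1.261, 1.163)
t=1.800: state=(1.390, 1.038)
t=2.000: state=(1.556, 0.944)
t=2.200: state=(1.761, 0.879)
t=2.400: state=(2.008, 0.843)
t=2.600: state=(2.295, 0.837)
t=2.800: state=(2.621, 0.865)
t=3.000: state=(2.972, 0.934)
t=3.200: state=(3.325, 1.056)
t=3.340: state=(3.553, 1.182)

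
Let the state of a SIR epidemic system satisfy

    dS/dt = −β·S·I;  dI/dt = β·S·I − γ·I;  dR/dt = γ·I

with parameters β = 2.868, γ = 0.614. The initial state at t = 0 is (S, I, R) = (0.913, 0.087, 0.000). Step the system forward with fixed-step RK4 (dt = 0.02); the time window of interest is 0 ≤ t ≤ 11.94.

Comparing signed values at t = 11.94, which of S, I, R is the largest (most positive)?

t=0.000: state=(0.913, 0.087, 0.000)
step 1 (dt=0.02): k1=(-0.228, 0.174, 0.053), k2=(-0.232, 0.177, 0.054), k3=(-0.232, 0.177, 0.055), k4=(-0.236, 0.180, 0.056); state += dt/6·(k1+2k2+2k3+k4)
t=0.020: state=(0.908, 0.091, 0.001)
t=0.040: state=(0.904, 0.094, 0.002)
t=0.060: state=(0.899, 0.098, 0.003)
continuing one RK4 step at a time; state shown every 25 steps (Δt=0.5):
t=0.500: state=(0.743, 0.213, 0.044)
t=1.000: state=(0.485, 0.379, 0.135)
t=1.500: state=(0.260, 0.471, 0.269)
t=2.000: state=(0.133, 0.454, 0.413)
t=2.500: state=(0.072, 0.385, 0.543)
t=3.000: state=(0.044, 0.307, 0.649)
t=3.500: state=(0.030, 0.238, 0.732)
t=4.000: state=(0.022, 0.182, 0.796)
t=4.500: state=(0.018, 0.137, 0.845)
t=5.000: state=(0.015, 0.103, 0.882)
t=5.500: state=(0.013, 0.078, 0.909)
t=6.000: state=(0.012, 0.058, 0.930)
t=6.500: state=(0.011, 0.043, 0.945)
t=7.000: state=(0.010, 0.032, 0.957)
t=7.500: state=(0.010, 0.024, 0.966)
t=8.000: state=(0.010, 0.018, 0.972)
t=8.500: state=(0.010, 0.013, 0.977)
t=9.000: state=(0.009, 0.010, 0.981)
t=9.500: state=(0.009, 0.008, 0.983)
t=10.000: state=(0.009, 0.006, 0.985)
t=10.500: state=(0.009, 0.004, 0.987)
t=11.000: state=(0.009, 0.003, 0.988)
t=11.500: state=(0.009, 0.002, 0.989)
t=11.940: state=(0.009, 0.002, 0.989)
compare at T: S=0.009, I=0.002, R=0.989

largest component: R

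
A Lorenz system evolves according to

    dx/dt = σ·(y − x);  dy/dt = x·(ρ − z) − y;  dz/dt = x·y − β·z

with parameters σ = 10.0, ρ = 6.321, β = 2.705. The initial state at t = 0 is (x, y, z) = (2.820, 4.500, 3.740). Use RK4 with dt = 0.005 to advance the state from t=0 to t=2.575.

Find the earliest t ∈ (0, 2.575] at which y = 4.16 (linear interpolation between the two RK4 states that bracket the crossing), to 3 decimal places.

t = 0.443

t=0.000: state=(2.820, 4.500, 3.740)
step 1 (dt=0.005): k1=(16.800, 2.778, 2.573), k2=(16.449, 2.861, 2.765), k3=(16.460, 2.858, 2.760), k4=(16.120, 2.936, 2.948); state += dt/6·(k1+2k2+2k3+k4)
t=0.005: state=(2.902, 4.514, 3.754)
t=0.010: state=(2.981, 4.529, 3.769)
t=0.015: state=(3.057, 4.545, 3.787)
continuing one RK4 step at a time; state shown every 20 steps (Δt=0.1):
t=0.100: state=(4.007, 4.845, 4.294)
t=0.200: state=(4.624, 5.038, 5.178)
t=0.300: state=(4.844, 4.871, 6.034)
t=0.400: state=(4.699, 4.402, 6.555)
t=0.440: state=(4.562, 4.178, 6.636)
next step: t=0.445: state=(4.542, 4.150, 6.641) — y has crossed 4.16
linear interpolation between t=0.440 (4.17824) and t=0.445 (4.15020) → t≈0.443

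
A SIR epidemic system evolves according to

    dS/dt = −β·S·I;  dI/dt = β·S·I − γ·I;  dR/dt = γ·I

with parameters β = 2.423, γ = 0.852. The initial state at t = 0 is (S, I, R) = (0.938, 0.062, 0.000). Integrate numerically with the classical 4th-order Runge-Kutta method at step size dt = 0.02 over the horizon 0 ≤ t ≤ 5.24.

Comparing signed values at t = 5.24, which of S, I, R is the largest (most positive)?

largest component: R

t=0.000: state=(0.938, 0.062, 0.000)
step 1 (dt=0.02): k1=(-0.141, 0.088, 0.053), k2=(-0.143, 0.089, 0.054), k3=(-0.143, 0.089, 0.054), k4=(-0.145, 0.090, 0.054); state += dt/6·(k1+2k2+2k3+k4)
t=0.020: state=(0.935, 0.064, 0.001)
t=0.040: state=(0.932, 0.066, 0.002)
t=0.060: state=(0.929, 0.067, 0.003)
continuing one RK4 step at a time; state shown every 10 steps (Δt=0.2):
t=0.200: state=(0.906, 0.082, 0.012)
t=0.400: state=(0.866, 0.106, 0.028)
t=0.600: state=(0.817, 0.134, 0.049)
t=0.800: state=(0.760, 0.166, 0.074)
t=1.000: state=(0.695, 0.199, 0.105)
t=1.200: state=(0.626, 0.232, 0.142)
t=1.400: state=(0.556, 0.260, 0.184)
t=1.600: state=(0.487, 0.282, 0.230)
t=1.800: state=(0.423, 0.297, 0.280)
t=2.000: state=(0.366, 0.303, 0.331)
t=2.200: state=(0.316, 0.301, 0.383)
t=2.400: state=(0.273, 0.293, 0.433)
t=2.600: state=(0.238, 0.280, 0.482)
t=2.800: state=(0.209, 0.263, 0.529)
t=3.000: state=(0.185, 0.244, 0.572)
t=3.200: state=(0.165, 0.224, 0.612)
t=3.400: state=(0.149, 0.203, 0.648)
t=3.600: state=(0.135, 0.184, 0.681)
t=3.800: state=(0.124, 0.165, 0.711)
t=4.000: state=(0.115, 0.148, 0.737)
t=4.200: state=(0.108, 0.131, 0.761)
t=4.400: state=(0.101, 0.116, 0.782)
t=4.600: state=(0.096, 0.103, 0.801)
t=4.800: state=(0.092, 0.091, 0.817)
t=5.000: state=(0.088, 0.080, 0.832)
t=5.200: state=(0.085, 0.070, 0.845)
t=5.240: state=(0.084, 0.069, 0.847)
compare at T: S=0.084, I=0.069, R=0.847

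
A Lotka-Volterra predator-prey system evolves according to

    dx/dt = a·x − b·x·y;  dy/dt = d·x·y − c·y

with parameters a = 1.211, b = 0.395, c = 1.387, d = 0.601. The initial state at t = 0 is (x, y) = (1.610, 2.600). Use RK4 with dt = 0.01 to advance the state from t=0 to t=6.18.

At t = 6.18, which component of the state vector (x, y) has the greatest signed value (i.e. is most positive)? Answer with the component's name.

t=0.000: state=(1.610, 2.600)
step 1 (dt=0.01): k1=(0.296, -1.090), k2=(0.300, -1.086), k3=(0.300, -1.086), k4=(0.304, -1.081); state += dt/6·(k1+2k2+2k3+k4)
t=0.010: state=(1.613, 2.589)
t=0.020: state=(1.616, 2.578)
t=0.030: state=(1.619, 2.568)
continuing one RK4 step at a time; state shown every 20 steps (Δt=0.2):
t=0.200: state=(1.684, 2.401)
t=0.400: state=(1.787, 2.240)
t=0.600: state=(1.917, 2.120)
t=0.800: state=(2.072, 2.041)
t=1.000: state=(2.251, 2.005)
t=1.200: state=(2.447, 2.015)
t=1.400: state=(2.654, 2.075)
t=1.600: state=(2.858, 2.190)
t=1.800: state=(3.043, 2.366)
t=2.000: state=(3.187, 2.608)
t=2.200: state=(3.265, 2.915)
t=2.400: state=(3.259, 3.272)
t=2.600: state=(3.159, 3.650)
t=2.800: state=(2.974, 4.001)
t=3.000: state=(2.730, 4.274)
t=3.200: state=(2.465, 4.425)
t=3.400: state=(2.211, 4.440)
t=3.600: state=(1.990, 4.329)
t=3.800: state=(1.815, 4.121)
t=4.000: state=(1.687, 3.853)
t=4.200: state=(1.604, 3.557)
t=4.400: state=(1.561, 3.259)
t=4.600: state=(1.555, 2.977)
t=4.800: state=(1.582, 2.723)
t=5.000: state=(1.640, 2.504)
t=5.200: state=(1.728, 2.322)
t=5.400: state=(1.843, 2.180)
t=5.600: state=(1.985, 2.079)
t=5.800: state=(2.152, 2.019)
t=6.000: state=(2.339, 2.004)
t=6.180: state=(2.521, 2.030)
compare at T: x=2.521, y=2.030

largest component: x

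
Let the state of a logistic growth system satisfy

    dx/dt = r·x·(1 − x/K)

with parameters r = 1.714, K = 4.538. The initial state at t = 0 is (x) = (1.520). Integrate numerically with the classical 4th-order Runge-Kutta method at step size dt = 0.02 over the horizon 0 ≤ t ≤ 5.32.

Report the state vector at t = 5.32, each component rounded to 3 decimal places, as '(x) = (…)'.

t=0.000: state=(1.520)
step 1 (dt=0.02): k1=(1.733), k2=(1.742), k3=(1.742), k4=(1.752); state += dt/6·(k1+2k2+2k3+k4)
t=0.020: state=(1.555)
t=0.040: state=(1.590)
t=0.060: state=(1.626)
continuing one RK4 step at a time; state shown every 10 steps (Δt=0.2):
t=0.200: state=(1.884)
t=0.400: state=(2.269)
t=0.600: state=(2.654)
t=0.800: state=(3.017)
t=1.000: state=(3.342)
t=1.200: state=(3.619)
t=1.400: state=(3.845)
t=1.600: state=(4.023)
t=1.800: state=(4.160)
t=2.000: state=(4.263)
t=2.200: state=(4.340)
t=2.400: state=(4.395)
t=2.600: state=(4.436)
t=2.800: state=(4.465)
t=3.000: state=(4.486)
t=3.200: state=(4.501)
t=3.400: state=(4.512)
t=3.600: state=(4.519)
t=3.800: state=(4.525)
t=4.000: state=(4.529)
t=4.200: state=(4.531)
t=4.400: state=(4.533)
t=4.600: state=(4.535)
t=4.800: state=(4.536)
t=5.000: state=(4.536)
t=5.200: state=(4.537)
t=5.320: state=(4.537)

(x) = (4.537)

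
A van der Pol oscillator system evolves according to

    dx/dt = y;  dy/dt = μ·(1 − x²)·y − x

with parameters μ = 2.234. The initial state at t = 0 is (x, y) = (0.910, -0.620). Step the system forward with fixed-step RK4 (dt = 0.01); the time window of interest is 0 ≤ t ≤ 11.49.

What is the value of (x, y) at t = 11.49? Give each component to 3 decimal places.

(x, y) = (-1.226, 0.633)

t=0.000: state=(0.910, -0.620)
step 1 (dt=0.01): k1=(-0.620, -1.148), k2=(-0.626, -1.155), k3=(-0.626, -1.155), k4=(-0.632, -1.162); state += dt/6·(k1+2k2+2k3+k4)
t=0.010: state=(0.904, -0.632)
t=0.020: state=(0.897, -0.643)
t=0.030: state=(0.891, -0.655)
continuing one RK4 step at a time; state shown every 50 steps (Δt=0.5):
t=0.500: state=(0.402, -1.589)
t=1.000: state=(-0.986, -3.835)
t=1.500: state=(-1.975, -0.193)
t=2.000: state=(-1.895, 0.295)
t=2.500: state=(-1.731, 0.360)
t=3.000: state=(-1.532, 0.440)
t=3.500: state=(-1.279, 0.591)
t=4.000: state=(-0.905, 0.974)
t=4.500: state=(-0.143, 2.418)
t=5.000: state=(1.602, 2.909)
t=5.500: state=(2.013, -0.149)
t=6.000: state=(1.882, -0.312)
t=6.500: state=(1.713, -0.367)
t=7.000: state=(1.511, -0.450)
t=7.500: state=(1.250, -0.613)
t=8.000: state=(0.856, -1.041)
t=8.500: state=(0.018, -2.699)
t=9.000: state=(-1.730, -2.320)
t=9.500: state=(-2.004, 0.191)
t=10.000: state=(-1.867, 0.317)
t=10.500: state=(-1.695, 0.373)
t=11.000: state=(-1.488, 0.462)
t=11.490: state=(-1.226, 0.633)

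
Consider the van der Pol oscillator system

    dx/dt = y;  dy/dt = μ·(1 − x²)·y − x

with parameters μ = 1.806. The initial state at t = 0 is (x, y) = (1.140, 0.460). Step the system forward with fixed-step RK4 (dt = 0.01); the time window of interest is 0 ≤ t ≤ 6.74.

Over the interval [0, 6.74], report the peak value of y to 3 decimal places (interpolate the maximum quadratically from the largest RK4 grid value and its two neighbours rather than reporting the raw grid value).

max y = 3.583

t=0.000: state=(1.140, 0.460)
step 1 (dt=0.01): k1=(0.460, -1.389), k2=(0.453, -1.392), k3=(0.453, -1.392), k4=(0.446, -1.394); state += dt/6·(k1+2k2+2k3+k4)
t=0.010: state=(1.145, 0.446)
t=0.020: state=(1.149, 0.432)
t=0.030: state=(1.153, 0.418)
continuing one RK4 step at a time; state shown every 25 steps (Δt=0.25):
t=0.250: state=(1.211, 0.115)
t=0.500: state=(1.202, -0.180)
t=0.750: state=(1.126, -0.424)
t=1.000: state=(0.991, -0.660)
t=1.250: state=(0.791, -0.958)
t=1.500: state=(0.498, -1.427)
t=1.750: state=(0.049, -2.236)
t=2.000: state=(-0.644, -3.257)
t=2.250: state=(-1.451, -2.771)
t=2.500: state=(-1.899, -0.868)
t=2.750: state=(-1.982, 0.033)
t=3.000: state=(-1.935, 0.286)
t=3.250: state=(-1.852, 0.370)
t=3.500: state=(-1.753, 0.419)
t=3.750: state=(-1.642, 0.468)
t=4.000: state=(-1.518, 0.527)
t=4.250: state=(-1.376, 0.610)
t=4.500: state=(-1.210, 0.731)
t=4.750: state=(-1.005, 0.923)
t=5.000: state=(-0.737, 1.257)
t=5.250: state=(-0.353, 1.875)
t=5.500: state=(0.239, 2.929)
t=5.750: state=(1.083, 3.535)
t=6.000: state=(1.784, 1.780)
t=6.250: state=(2.008, 0.249)
t=6.500: state=(2.000, -0.211)
t=6.740: state=(1.932, -0.332)
largest grid value and its neighbours: y(5.700)=3.58216, y(5.710)=3.58254, y(5.720)=3.57820
parabola through these three points peaks at t≈5.706 with y≈3.58296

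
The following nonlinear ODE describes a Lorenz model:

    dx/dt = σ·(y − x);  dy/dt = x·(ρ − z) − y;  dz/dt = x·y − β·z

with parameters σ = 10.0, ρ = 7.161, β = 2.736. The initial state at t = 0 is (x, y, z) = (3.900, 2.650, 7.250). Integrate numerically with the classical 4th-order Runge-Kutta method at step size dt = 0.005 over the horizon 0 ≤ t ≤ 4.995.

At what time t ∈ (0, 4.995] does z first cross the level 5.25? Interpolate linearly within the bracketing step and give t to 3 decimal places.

t=0.000: state=(3.900, 2.650, 7.250)
step 1 (dt=0.005): k1=(-12.500, -2.997, -9.501), k2=(-12.262, -2.895, -9.548), k3=(-12.266, -2.895, -9.545), k4=(-12.031, -2.794, -9.589); state += dt/6·(k1+2k2+2k3+k4)
t=0.005: state=(3.839, 2.636, 7.202)
t=0.010: state=(3.780, 2.622, 7.154)
t=0.015: state=(3.723, 2.610, 7.106)
continuing one RK4 step at a time; state shown every 40 steps (Δt=0.2):
t=0.200: state=(2.751, 2.646, 5.415)
t=0.220: state=(2.736, 2.692, 5.269)
next step: t=0.225: state=(2.734, 2.705, 5.235) — z has crossed 5.25
linear interpolation between t=0.220 (5.26950) and t=0.225 (5.23456) → t≈0.223

t = 0.223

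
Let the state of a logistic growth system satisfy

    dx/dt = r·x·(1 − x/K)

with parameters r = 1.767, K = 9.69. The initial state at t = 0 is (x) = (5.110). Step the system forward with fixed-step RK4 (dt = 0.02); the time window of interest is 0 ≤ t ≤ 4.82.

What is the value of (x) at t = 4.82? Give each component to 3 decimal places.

(x) = (9.688)

t=0.000: state=(5.110)
step 1 (dt=0.02): k1=(4.268), k2=(4.263), k3=(4.263), k4=(4.258); state += dt/6·(k1+2k2+2k3+k4)
t=0.020: state=(5.195)
t=0.040: state=(5.280)
t=0.060: state=(5.365)
continuing one RK4 step at a time; state shown every 10 steps (Δt=0.2):
t=0.200: state=(5.947)
t=0.400: state=(6.720)
t=0.600: state=(7.394)
t=0.800: state=(7.955)
t=1.000: state=(8.403)
t=1.200: state=(8.749)
t=1.400: state=(9.010)
t=1.600: state=(9.202)
t=1.800: state=(9.342)
t=2.000: state=(9.443)
t=2.200: state=(9.515)
t=2.400: state=(9.567)
t=2.600: state=(9.603)
t=2.800: state=(9.629)
t=3.000: state=(9.647)
t=3.200: state=(9.660)
t=3.400: state=(9.669)
t=3.600: state=(9.675)
t=3.800: state=(9.679)
t=4.000: state=(9.683)
t=4.200: state=(9.685)
t=4.400: state=(9.686)
t=4.600: state=(9.687)
t=4.800: state=(9.688)
t=4.820: state=(9.688)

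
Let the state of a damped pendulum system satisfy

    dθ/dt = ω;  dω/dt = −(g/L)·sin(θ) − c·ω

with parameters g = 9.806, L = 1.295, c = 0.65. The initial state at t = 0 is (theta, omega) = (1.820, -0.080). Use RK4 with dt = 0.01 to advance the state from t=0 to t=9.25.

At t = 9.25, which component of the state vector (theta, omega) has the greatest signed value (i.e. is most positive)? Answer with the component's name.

largest component: omega

t=0.000: state=(1.820, -0.080)
step 1 (dt=0.01): k1=(-0.080, -7.286), k2=(-0.116, -7.263), k3=(-0.116, -7.264), k4=(-0.153, -7.241); state += dt/6·(k1+2k2+2k3+k4)
t=0.010: state=(1.819, -0.153)
t=0.020: state=(1.817, -0.225)
t=0.030: state=(1.814, -0.297)
continuing one RK4 step at a time; state shown every 50 steps (Δt=0.5):
t=0.500: state=(0.951, -3.169)
t=1.000: state=(-0.686, -2.435)
t=1.500: state=(-1.037, 0.970)
t=2.000: state=(-0.047, 2.385)
t=2.500: state=(0.723, 0.359)
t=3.000: state=(0.343, -1.564)
t=3.500: state=(-0.383, -0.912)
t=4.000: state=(-0.394, 0.777)
t=4.500: state=(0.127, 0.964)
t=5.000: state=(0.330, -0.211)
t=5.500: state=(0.028, -0.775)
t=6.000: state=(-0.229, -0.123)
t=6.500: state=(-0.101, 0.516)
t=7.000: state=(0.130, 0.271)
t=7.500: state=(0.118, -0.278)
t=8.000: state=(-0.053, -0.293)
t=8.500: state=(-0.104, 0.099)
t=9.000: state=(0.002, 0.246)
t=9.250: state=(0.054, 0.156)
compare at T: theta=0.054, omega=0.156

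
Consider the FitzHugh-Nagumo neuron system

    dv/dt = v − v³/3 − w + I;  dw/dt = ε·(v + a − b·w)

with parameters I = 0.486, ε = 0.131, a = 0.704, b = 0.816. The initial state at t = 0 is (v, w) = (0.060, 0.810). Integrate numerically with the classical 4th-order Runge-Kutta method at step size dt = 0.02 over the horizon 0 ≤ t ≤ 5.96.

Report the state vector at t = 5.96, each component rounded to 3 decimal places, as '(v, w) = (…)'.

t=0.000: state=(0.060, 0.810)
step 1 (dt=0.02): k1=(-0.264, 0.013), k2=(-0.267, 0.013), k3=(-0.267, 0.013), k4=(-0.270, 0.013); state += dt/6·(k1+2k2+2k3+k4)
t=0.020: state=(0.055, 0.810)
t=0.040: state=(0.049, 0.811)
t=0.060: state=(0.044, 0.811)
continuing one RK4 step at a time; state shown every 10 steps (Δt=0.2):
t=0.200: state=(0.001, 0.812)
t=0.400: state=(-0.071, 0.812)
t=0.600: state=(-0.158, 0.810)
t=0.800: state=(-0.264, 0.806)
t=1.000: state=(-0.390, 0.799)
t=1.200: state=(-0.537, 0.788)
t=1.400: state=(-0.704, 0.774)
t=1.600: state=(-0.884, 0.755)
t=1.800: state=(-1.069, 0.732)
t=2.000: state=(-1.243, 0.705)
t=2.200: state=(-1.393, 0.674)
t=2.400: state=(-1.513, 0.640)
t=2.600: state=(-1.599, 0.604)
t=2.800: state=(-1.656, 0.568)
t=3.000: state=(-1.691, 0.530)
t=3.200: state=(-1.708, 0.493)
t=3.400: state=(-1.714, 0.457)
t=3.600: state=(-1.712, 0.421)
t=3.800: state=(-1.704, 0.386)
t=4.000: state=(-1.694, 0.352)
t=4.200: state=(-1.681, 0.319)
t=4.400: state=(-1.666, 0.287)
t=4.600: state=(-1.651, 0.256)
t=4.800: state=(-1.635, 0.227)
t=5.000: state=(-1.619, 0.198)
t=5.200: state=(-1.602, 0.170)
t=5.400: state=(-1.585, 0.144)
t=5.600: state=(-1.568, 0.118)
t=5.800: state=(-1.551, 0.093)
t=5.960: state=(-1.537, 0.074)

(v, w) = (-1.537, 0.074)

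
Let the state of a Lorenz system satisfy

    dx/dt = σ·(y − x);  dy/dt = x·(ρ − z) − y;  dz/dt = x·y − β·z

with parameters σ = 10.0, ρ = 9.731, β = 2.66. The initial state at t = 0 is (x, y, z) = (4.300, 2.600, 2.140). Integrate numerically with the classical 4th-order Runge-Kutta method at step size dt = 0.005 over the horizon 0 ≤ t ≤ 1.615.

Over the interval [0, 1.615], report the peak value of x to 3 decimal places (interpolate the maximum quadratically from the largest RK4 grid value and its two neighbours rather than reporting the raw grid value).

max x = 7.697

t=0.000: state=(4.300, 2.600, 2.140)
step 1 (dt=0.005): k1=(-17.000, 30.041, 5.488), k2=(-15.824, 29.585, 5.660), k3=(-15.865, 29.607, 5.662), k4=(-14.726, 29.172, 5.831); state += dt/6·(k1+2k2+2k3+k4)
t=0.005: state=(4.221, 2.748, 2.168)
t=0.010: state=(4.152, 2.892, 2.198)
t=0.015: state=(4.094, 3.032, 2.230)
continuing one RK4 step at a time; state shown every 20 steps (Δt=0.1):
t=0.100: state=(4.182, 5.111, 3.042)
t=0.200: state=(5.582, 7.269, 5.023)
t=0.300: state=(7.166, 8.418, 8.402)
t=0.400: state=(7.654, 7.250, 11.755)
t=0.500: state=(6.458, 4.684, 12.746)
t=0.600: state=(4.611, 2.899, 11.548)
t=0.700: state=(3.254, 2.278, 9.699)
t=0.800: state=(2.625, 2.305, 8.002)
t=0.900: state=(2.544, 2.674, 6.686)
t=1.000: state=(2.849, 3.317, 5.828)
t=1.100: state=(3.468, 4.232, 5.513)
t=1.200: state=(4.355, 5.345, 5.883)
t=1.300: state=(5.375, 6.367, 7.051)
t=1.400: state=(6.192, 6.752, 8.813)
t=1.500: state=(6.371, 6.144, 10.386)
t=1.600: state=(5.798, 4.956, 10.942)
t=1.615: state=(5.668, 4.780, 10.925)
largest grid value and its neighbours: x(0.375)=7.69609, x(0.380)=7.69709, x(0.385)=7.69339
parabola through these three points peaks at t≈0.379 with x≈7.69729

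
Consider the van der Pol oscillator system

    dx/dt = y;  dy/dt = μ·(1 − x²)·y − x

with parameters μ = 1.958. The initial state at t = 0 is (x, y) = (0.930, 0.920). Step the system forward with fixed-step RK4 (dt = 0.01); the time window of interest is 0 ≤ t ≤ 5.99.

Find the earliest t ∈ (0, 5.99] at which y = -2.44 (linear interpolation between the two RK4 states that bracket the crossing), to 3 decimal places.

t = 2.145

t=0.000: state=(0.930, 0.920)
step 1 (dt=0.01): k1=(0.920, -0.687), k2=(0.917, -0.708), k3=(0.916, -0.707), k4=(0.913, -0.728); state += dt/6·(k1+2k2+2k3+k4)
t=0.010: state=(0.939, 0.913)
t=0.020: state=(0.948, 0.905)
t=0.030: state=(0.957, 0.898)
continuing one RK4 step at a time; state shown every 20 steps (Δt=0.2):
t=0.200: state=(1.095, 0.708)
t=0.400: state=(1.207, 0.405)
t=0.600: state=(1.258, 0.106)
t=0.800: state=(1.253, -0.141)
t=1.000: state=(1.205, -0.338)
t=1.200: state=(1.119, -0.513)
t=1.400: state=(0.999, -0.696)
t=1.600: state=(0.838, -0.930)
t=1.800: state=(0.620, -1.275)
t=2.000: state=(0.313, -1.835)
t=2.140: state=(0.018, -2.417)
next step: t=2.150: state=(-0.007, -2.465) — y has crossed -2.44
linear interpolation between t=2.140 (-2.41744) and t=2.150 (-2.46530) → t≈2.145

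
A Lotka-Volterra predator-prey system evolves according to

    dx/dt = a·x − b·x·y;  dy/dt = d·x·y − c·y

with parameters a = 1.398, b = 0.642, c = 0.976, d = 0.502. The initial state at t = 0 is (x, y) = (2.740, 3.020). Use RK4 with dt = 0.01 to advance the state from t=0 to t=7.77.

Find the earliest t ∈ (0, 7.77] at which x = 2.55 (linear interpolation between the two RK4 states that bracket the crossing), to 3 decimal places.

t = 0.123

t=0.000: state=(2.740, 3.020)
step 1 (dt=0.01): k1=(-1.482, 1.206), k2=(-1.488, 1.198), k3=(-1.488, 1.198), k4=(-1.495, 1.189); state += dt/6·(k1+2k2+2k3+k4)
t=0.010: state=(2.725, 3.032)
t=0.020: state=(2.710, 3.044)
t=0.030: state=(2.695, 3.055)
t=0.120: state=(2.554, 3.151)
next step: t=0.130: state=(2.538, 3.160) — x has crossed 2.55
linear interpolation between t=0.120 (2.55443) and t=0.130 (2.53844) → t≈0.123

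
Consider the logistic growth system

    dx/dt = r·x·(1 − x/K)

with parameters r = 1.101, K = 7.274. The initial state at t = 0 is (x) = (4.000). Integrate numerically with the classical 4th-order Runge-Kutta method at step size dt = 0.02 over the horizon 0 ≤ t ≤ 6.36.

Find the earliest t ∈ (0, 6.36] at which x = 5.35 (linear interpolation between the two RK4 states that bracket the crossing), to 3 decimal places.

t = 0.747

t=0.000: state=(4.000)
step 1 (dt=0.02): k1=(1.982), k2=(1.980), k3=(1.980), k4=(1.978); state += dt/6·(k1+2k2+2k3+k4)
t=0.020: state=(4.040)
t=0.040: state=(4.079)
t=0.060: state=(4.118)
continuing one RK4 step at a time; state shown every 25 steps (Δt=0.5):
t=0.500: state=(4.942)
t=0.740: state=(5.339)
next step: t=0.760: state=(5.370) — x has crossed 5.35
linear interpolation between t=0.740 (5.33913) and t=0.760 (5.37024) → t≈0.747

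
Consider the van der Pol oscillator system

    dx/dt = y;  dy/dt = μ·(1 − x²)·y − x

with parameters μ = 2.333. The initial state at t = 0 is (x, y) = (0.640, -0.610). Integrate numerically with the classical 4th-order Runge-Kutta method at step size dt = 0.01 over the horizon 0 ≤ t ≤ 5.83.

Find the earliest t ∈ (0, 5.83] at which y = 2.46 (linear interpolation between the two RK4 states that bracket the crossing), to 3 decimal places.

t = 4.226

t=0.000: state=(0.640, -0.610)
step 1 (dt=0.01): k1=(-0.610, -1.480), k2=(-0.617, -1.493), k3=(-0.617, -1.493), k4=(-0.625, -1.506); state += dt/6·(k1+2k2+2k3+k4)
t=0.010: state=(0.634, -0.625)
t=0.020: state=(0.628, -0.640)
t=0.030: state=(0.621, -0.656)
continuing one RK4 step at a time; state shown every 20 steps (Δt=0.2):
t=0.200: state=(0.484, -0.971)
t=0.400: state=(0.238, -1.543)
t=0.600: state=(-0.157, -2.460)
t=0.800: state=(-0.755, -3.437)
t=1.000: state=(-1.424, -2.867)
t=1.200: state=(-1.813, -1.059)
t=1.400: state=(-1.913, -0.107)
t=1.600: state=(-1.898, 0.189)
t=1.800: state=(-1.850, 0.280)
t=2.000: state=(-1.790, 0.319)
t=2.200: state=(-1.723, 0.346)
t=2.400: state=(-1.651, 0.374)
t=2.600: state=(-1.573, 0.406)
t=2.800: state=(-1.488, 0.446)
t=3.000: state=(-1.394, 0.497)
t=3.200: state=(-1.288, 0.568)
t=3.400: state=(-1.165, 0.668)
t=3.600: state=(-1.017, 0.821)
t=3.800: state=(-0.831, 1.069)
t=4.000: state=(-0.578, 1.506)
t=4.200: state=(-0.204, 2.315)
t=4.220: state=(-0.156, 2.426)
next step: t=4.230: state=(-0.132, 2.483) — y has crossed 2.46
linear interpolation between t=4.220 (2.42584) and t=4.230 (2.48335) → t≈4.226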